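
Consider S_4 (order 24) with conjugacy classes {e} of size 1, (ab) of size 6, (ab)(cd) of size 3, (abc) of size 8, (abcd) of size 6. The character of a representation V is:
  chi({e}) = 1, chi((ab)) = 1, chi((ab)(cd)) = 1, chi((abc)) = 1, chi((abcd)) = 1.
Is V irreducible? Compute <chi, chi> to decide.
Irreducible: <chi, chi> = 1.

<chi, chi> = (1/|G|) sum_C |C| * |chi(C)|^2 = (1/24)[1*|1|^2 + 6*|1|^2 + 3*|1|^2 + 8*|1|^2 + 6*|1|^2]
  = (1/24)[(1) + (6) + (3) + (8) + (6)] = 24/24 = 1.
A character is irreducible iff <chi, chi> = 1, so this representation is irreducible.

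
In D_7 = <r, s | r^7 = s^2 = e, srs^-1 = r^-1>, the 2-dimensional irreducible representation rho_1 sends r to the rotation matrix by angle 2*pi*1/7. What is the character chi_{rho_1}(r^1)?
chi_{rho_1}(r^1) = 2*cos(2*pi*1*1/7) = 2*cos(2*pi/7)

Solution. rho_1(r^1) is rotation by angle 2*pi*1*1/7, whose trace is 2*cos(2*pi*1*1/7) = 2*cos(2*pi/7).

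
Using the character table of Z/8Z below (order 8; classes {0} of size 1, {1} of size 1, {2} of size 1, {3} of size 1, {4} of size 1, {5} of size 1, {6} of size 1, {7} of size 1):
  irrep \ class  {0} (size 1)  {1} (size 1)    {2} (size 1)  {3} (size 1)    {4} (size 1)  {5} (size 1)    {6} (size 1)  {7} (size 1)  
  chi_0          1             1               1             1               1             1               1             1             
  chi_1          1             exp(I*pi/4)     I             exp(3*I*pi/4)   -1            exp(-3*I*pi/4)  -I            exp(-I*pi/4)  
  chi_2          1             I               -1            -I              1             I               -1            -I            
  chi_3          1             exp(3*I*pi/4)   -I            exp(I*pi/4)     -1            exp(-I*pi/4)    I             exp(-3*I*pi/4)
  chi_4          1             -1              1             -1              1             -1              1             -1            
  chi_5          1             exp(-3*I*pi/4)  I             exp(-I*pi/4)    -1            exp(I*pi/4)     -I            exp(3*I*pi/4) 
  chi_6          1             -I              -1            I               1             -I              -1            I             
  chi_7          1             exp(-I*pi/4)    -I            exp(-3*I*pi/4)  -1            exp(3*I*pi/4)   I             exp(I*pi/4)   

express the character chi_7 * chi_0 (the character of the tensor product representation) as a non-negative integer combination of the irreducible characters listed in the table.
chi_7 tensor chi_0 = chi_7 (all other irreducibles have multiplicity 0).

Solution. The character of a tensor product is the pointwise product (chi_7 * chi_0)(C) = chi_7(C) * chi_0(C):
  {0}: (1)*(1), {1}: (exp(-I*pi/4))*(1), {2}: (-I)*(1), {3}: (exp(-3*I*pi/4))*(1), {4}: (-1)*(1), {5}: (exp(3*I*pi/4))*(1), {6}: (I)*(1), {7}: (exp(I*pi/4))*(1)
so (chi_7 * chi_0) takes values
  {0} -> 1, {1} -> exp(-I*pi/4), {2} -> -I, {3} -> exp(-3*I*pi/4), {4} -> -1, {5} -> exp(3*I*pi/4), {6} -> I, {7} -> exp(I*pi/4).
Now take the inner product of this character with each irreducible chi from the table, <chi_7*chi_0, chi> = (1/8) sum_C |C| (chi_7*chi_0)(C) conj(chi(C)):
  <chi_7*chi_0, chi_0> = (1/8)[1*(1)*conj(1) + 1*(exp(-I*pi/4))*conj(1) + 1*(-I)*conj(1) + 1*(exp(-3*I*pi/4))*conj(1) + 1*(-1)*conj(1) + 1*(exp(3*I*pi/4))*conj(1) + 1*(I)*conj(1) + 1*(exp(I*pi/4))*conj(1)]
      = (1/8)[(1) + (exp(-I*pi/4)) + (-I) + (exp(-3*I*pi/4)) + (-1) + (exp(3*I*pi/4)) + (I) + (exp(I*pi/4))] = 0/8 = 0
  <chi_7*chi_0, chi_1> = (1/8)[1*(1)*conj(1) + 1*(exp(-I*pi/4))*conj(exp(I*pi/4)) + 1*(-I)*conj(I) + 1*(exp(-3*I*pi/4))*conj(exp(3*I*pi/4)) + 1*(-1)*conj(-1) + 1*(exp(3*I*pi/4))*conj(exp(-3*I*pi/4)) + 1*(I)*conj(-I) + 1*(exp(I*pi/4))*conj(exp(-I*pi/4))]
      = (1/8)[(1) + (-I) + (-1) + (I) + (1) + (-I) + (-1) + (I)] = 0/8 = 0
  <chi_7*chi_0, chi_2> = (1/8)[1*(1)*conj(1) + 1*(exp(-I*pi/4))*conj(I) + 1*(-I)*conj(-1) + 1*(exp(-3*I*pi/4))*conj(-I) + 1*(-1)*conj(1) + 1*(exp(3*I*pi/4))*conj(I) + 1*(I)*conj(-1) + 1*(exp(I*pi/4))*conj(-I)]
      = (1/8)[(1) + (-exp(I*pi/4)) + (I) + (exp(-I*pi/4)) + (-1) + (-exp(-3*I*pi/4)) + (-I) + (exp(3*I*pi/4))] = 0/8 = 0
  <chi_7*chi_0, chi_3> = (1/8)[1*(1)*conj(1) + 1*(exp(-I*pi/4))*conj(exp(3*I*pi/4)) + 1*(-I)*conj(-I) + 1*(exp(-3*I*pi/4))*conj(exp(I*pi/4)) + 1*(-1)*conj(-1) + 1*(exp(3*I*pi/4))*conj(exp(-I*pi/4)) + 1*(I)*conj(I) + 1*(exp(I*pi/4))*conj(exp(-3*I*pi/4))]
      = (1/8)[(1) + (-1) + (1) + (-1) + (1) + (-1) + (1) + (-1)] = 0/8 = 0
  <chi_7*chi_0, chi_4> = (1/8)[1*(1)*conj(1) + 1*(exp(-I*pi/4))*conj(-1) + 1*(-I)*conj(1) + 1*(exp(-3*I*pi/4))*conj(-1) + 1*(-1)*conj(1) + 1*(exp(3*I*pi/4))*conj(-1) + 1*(I)*conj(1) + 1*(exp(I*pi/4))*conj(-1)]
      = (1/8)[(1) + (-exp(-I*pi/4)) + (-I) + (-exp(-3*I*pi/4)) + (-1) + (-exp(3*I*pi/4)) + (I) + (-exp(I*pi/4))] = 0/8 = 0
  <chi_7*chi_0, chi_5> = (1/8)[1*(1)*conj(1) + 1*(exp(-I*pi/4))*conj(exp(-3*I*pi/4)) + 1*(-I)*conj(I) + 1*(exp(-3*I*pi/4))*conj(exp(-I*pi/4)) + 1*(-1)*conj(-1) + 1*(exp(3*I*pi/4))*conj(exp(I*pi/4)) + 1*(I)*conj(-I) + 1*(exp(I*pi/4))*conj(exp(3*I*pi/4))]
      = (1/8)[(1) + (I) + (-1) + (-I) + (1) + (I) + (-1) + (-I)] = 0/8 = 0
  <chi_7*chi_0, chi_6> = (1/8)[1*(1)*conj(1) + 1*(exp(-I*pi/4))*conj(-I) + 1*(-I)*conj(-1) + 1*(exp(-3*I*pi/4))*conj(I) + 1*(-1)*conj(1) + 1*(exp(3*I*pi/4))*conj(-I) + 1*(I)*conj(-1) + 1*(exp(I*pi/4))*conj(I)]
      = (1/8)[(1) + (exp(I*pi/4)) + (I) + (-exp(-I*pi/4)) + (-1) + (exp(-3*I*pi/4)) + (-I) + (-exp(3*I*pi/4))] = 0/8 = 0
  <chi_7*chi_0, chi_7> = (1/8)[1*(1)*conj(1) + 1*(exp(-I*pi/4))*conj(exp(-I*pi/4)) + 1*(-I)*conj(-I) + 1*(exp(-3*I*pi/4))*conj(exp(-3*I*pi/4)) + 1*(-1)*conj(-1) + 1*(exp(3*I*pi/4))*conj(exp(3*I*pi/4)) + 1*(I)*conj(I) + 1*(exp(I*pi/4))*conj(exp(I*pi/4))]
      = (1/8)[(1) + (1) + (1) + (1) + (1) + (1) + (1) + (1)] = 8/8 = 1
(Exp terms are combined using exp(i*s)*conj(exp(i*t)) = exp(i*(s-t)), and sums of them are collapsed using the identity that for every m > 1 the m distinct m-th roots of unity sum to 0, e.g. 1 + exp(2*I*pi/3) + exp(-2*I*pi/3) = 0.)
Hence the multiplicities are chi_7: 1. Dimension check: dim(chi_7)*dim(chi_0) = 1*1 = 1 and sum (mult * dim) = 1*1 = 1.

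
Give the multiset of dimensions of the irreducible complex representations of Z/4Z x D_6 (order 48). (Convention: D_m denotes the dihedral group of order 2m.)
Dimensions: 1, 1, 1, 1, 1, 1, 1, 1, 1, 1, 1, 1, 1, 1, 1, 1, 2, 2, 2, 2, 2, 2, 2, 2

Derivation: There are 24 irreducibles (= number of conjugacy classes). Their dimensions d_i satisfy sum d_i^2 = |G| = 48: 1 + 1 + 1 + 1 + 1 + 1 + 1 + 1 + 1 + 1 + 1 + 1 + 1 + 1 + 1 + 1 + 4 + 4 + 4 + 4 + 4 + 4 + 4 + 4 = 48. (For the product with Z/4Z: each of the 4 1-dim characters of Z/4Z tensors with each irrep of D_6, giving 4 copies of each D_6-dimension.)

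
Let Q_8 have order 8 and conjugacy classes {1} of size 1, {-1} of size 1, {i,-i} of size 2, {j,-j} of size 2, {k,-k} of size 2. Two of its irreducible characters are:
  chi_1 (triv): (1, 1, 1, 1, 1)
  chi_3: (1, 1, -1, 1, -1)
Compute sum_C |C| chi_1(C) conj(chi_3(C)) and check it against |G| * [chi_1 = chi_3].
Sum = 0; so <chi_1, chi_3> = 0 (distinct irreducibles are orthogonal).

Details: Compute term by term over conjugacy classes (|C| * chi_1(C) * conj(chi_3(C))):
  1*(1)*conj(1) + 1*(1)*conj(1) + 2*(1)*conj(-1) + 2*(1)*conj(1) + 2*(1)*conj(-1)
  = (1) + (1) + (-2) + (2) + (-2)
  = 0.
Dividing by |G| = 8 gives 0/8 = 0, matching the row-orthogonality relation <chi_1, chi_3> = [chi_1 = chi_3].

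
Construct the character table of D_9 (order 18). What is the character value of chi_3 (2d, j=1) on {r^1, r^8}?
Conjugacy classes: {e} of size 1, {r^1, r^8} of size 2, {r^2, r^7} of size 2, {r^3, r^6} of size 2, {r^4, r^5} of size 2, {s, sr, ..., sr^8} of size 9.
Character table:
  irrep \ class              {e} (size 1)  {r^1, r^8} (size 2)  {r^2, r^7} (size 2)  {r^3, r^6} (size 2)  {r^4, r^5} (size 2)  {s, sr, ..., sr^8} (size 9)
  chi_1 (triv)               1             1                    1                    1                    1                    1                          
  chi_2 (sign: r->1, s->-1)  1             1                    1                    1                    1                    -1                         
  chi_3 (2d, j=1)            2             2*cos(2*pi/9)        2*cos(4*pi/9)        -1                   -2*cos(pi/9)         0                          
  chi_4 (2d, j=2)            2             2*cos(4*pi/9)        -2*cos(pi/9)         -1                   2*cos(2*pi/9)        0                          
  chi_5 (2d, j=3)            2             -1                   -1                   2                    -1                   0                          
  chi_6 (2d, j=4)            2             -2*cos(pi/9)         2*cos(2*pi/9)        -1                   2*cos(4*pi/9)        0                          

Spot check: chi_3 (2d, j=1) on {r^1, r^8} = 2*cos(2*pi/9).

Why: D_9 has order 2*9 = 18 with 6 conjugacy classes, hence 6 irreducibles. Sum of squared dims 1 + 1 + 4 + 4 + 4 + 4 = 18 = |G|. Linear characters come from the abelianisation; the 2-dimensional irreps have character r^k -> 2*cos(2*pi*j*k/9), reflections -> 0.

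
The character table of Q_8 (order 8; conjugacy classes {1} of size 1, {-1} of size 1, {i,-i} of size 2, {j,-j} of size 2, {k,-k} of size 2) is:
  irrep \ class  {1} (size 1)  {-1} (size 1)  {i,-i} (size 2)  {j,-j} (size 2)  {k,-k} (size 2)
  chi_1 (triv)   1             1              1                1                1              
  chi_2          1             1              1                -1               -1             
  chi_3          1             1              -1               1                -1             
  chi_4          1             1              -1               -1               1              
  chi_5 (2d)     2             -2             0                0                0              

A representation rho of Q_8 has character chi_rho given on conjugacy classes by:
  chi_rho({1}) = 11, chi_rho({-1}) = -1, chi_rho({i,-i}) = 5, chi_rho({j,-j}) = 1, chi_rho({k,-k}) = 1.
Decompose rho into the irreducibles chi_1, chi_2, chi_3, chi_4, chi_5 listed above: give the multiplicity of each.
Multiplicities: chi_1: 3, chi_2: 2, chi_3: 0, chi_4: 0, chi_5: 3.

Working: Use <chi_rho, chi> = (1/|G|) sum_C |C| * chi_rho(C) * conj(chi(C)) with |G| = 8 for each irreducible chi in the table:
  <chi_rho, chi_1> = (1/8)[1*(11)*conj(1) + 1*(-1)*conj(1) + 2*(5)*conj(1) + 2*(1)*conj(1) + 2*(1)*conj(1)]
      = (1/8)[(11) + (-1) + (10) + (2) + (2)] = 24/8 = 3
  <chi_rho, chi_2> = (1/8)[1*(11)*conj(1) + 1*(-1)*conj(1) + 2*(5)*conj(1) + 2*(1)*conj(-1) + 2*(1)*conj(-1)]
      = (1/8)[(11) + (-1) + (10) + (-2) + (-2)] = 16/8 = 2
  <chi_rho, chi_3> = (1/8)[1*(11)*conj(1) + 1*(-1)*conj(1) + 2*(5)*conj(-1) + 2*(1)*conj(1) + 2*(1)*conj(-1)]
      = (1/8)[(11) + (-1) + (-10) + (2) + (-2)] = 0/8 = 0
  <chi_rho, chi_4> = (1/8)[1*(11)*conj(1) + 1*(-1)*conj(1) + 2*(5)*conj(-1) + 2*(1)*conj(-1) + 2*(1)*conj(1)]
      = (1/8)[(11) + (-1) + (-10) + (-2) + (2)] = 0/8 = 0
  <chi_rho, chi_5> = (1/8)[1*(11)*conj(2) + 1*(-1)*conj(-2) + 2*(5)*conj(0) + 2*(1)*conj(0) + 2*(1)*conj(0)]
      = (1/8)[(22) + (2) + (0) + (0) + (0)] = 24/8 = 3
Dimension check: dim(rho) = sum (mult * dim) = 3*1 + 2*1 + 0*1 + 0*1 + 3*2 = 11 = chi_rho(e) = 11.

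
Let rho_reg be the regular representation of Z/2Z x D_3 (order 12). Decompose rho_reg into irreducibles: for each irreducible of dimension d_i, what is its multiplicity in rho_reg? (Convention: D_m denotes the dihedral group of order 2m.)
Each irreducible V_i of dimension d_i appears with multiplicity d_i, i.e. rho_reg = (direct sum over all irreducibles V_i) d_i V_i. The irreducible dimensions for Z/2Z x D_3 are 1, 1, 1, 1, 2, 2: 4 irreducibles of dimension 1, each with multiplicity 1; 2 irreducibles of dimension 2, each with multiplicity 2. Total dimension 4*1*1 + 2*2*2 = 12 = |G|.

Details: General theorem: in the regular representation of a finite group G, each irreducible appears with multiplicity equal to its dimension. Check: dim(rho_reg) = sum d_i^2 = 1 + 1 + 1 + 1 + 4 + 4 = 12 = |G|.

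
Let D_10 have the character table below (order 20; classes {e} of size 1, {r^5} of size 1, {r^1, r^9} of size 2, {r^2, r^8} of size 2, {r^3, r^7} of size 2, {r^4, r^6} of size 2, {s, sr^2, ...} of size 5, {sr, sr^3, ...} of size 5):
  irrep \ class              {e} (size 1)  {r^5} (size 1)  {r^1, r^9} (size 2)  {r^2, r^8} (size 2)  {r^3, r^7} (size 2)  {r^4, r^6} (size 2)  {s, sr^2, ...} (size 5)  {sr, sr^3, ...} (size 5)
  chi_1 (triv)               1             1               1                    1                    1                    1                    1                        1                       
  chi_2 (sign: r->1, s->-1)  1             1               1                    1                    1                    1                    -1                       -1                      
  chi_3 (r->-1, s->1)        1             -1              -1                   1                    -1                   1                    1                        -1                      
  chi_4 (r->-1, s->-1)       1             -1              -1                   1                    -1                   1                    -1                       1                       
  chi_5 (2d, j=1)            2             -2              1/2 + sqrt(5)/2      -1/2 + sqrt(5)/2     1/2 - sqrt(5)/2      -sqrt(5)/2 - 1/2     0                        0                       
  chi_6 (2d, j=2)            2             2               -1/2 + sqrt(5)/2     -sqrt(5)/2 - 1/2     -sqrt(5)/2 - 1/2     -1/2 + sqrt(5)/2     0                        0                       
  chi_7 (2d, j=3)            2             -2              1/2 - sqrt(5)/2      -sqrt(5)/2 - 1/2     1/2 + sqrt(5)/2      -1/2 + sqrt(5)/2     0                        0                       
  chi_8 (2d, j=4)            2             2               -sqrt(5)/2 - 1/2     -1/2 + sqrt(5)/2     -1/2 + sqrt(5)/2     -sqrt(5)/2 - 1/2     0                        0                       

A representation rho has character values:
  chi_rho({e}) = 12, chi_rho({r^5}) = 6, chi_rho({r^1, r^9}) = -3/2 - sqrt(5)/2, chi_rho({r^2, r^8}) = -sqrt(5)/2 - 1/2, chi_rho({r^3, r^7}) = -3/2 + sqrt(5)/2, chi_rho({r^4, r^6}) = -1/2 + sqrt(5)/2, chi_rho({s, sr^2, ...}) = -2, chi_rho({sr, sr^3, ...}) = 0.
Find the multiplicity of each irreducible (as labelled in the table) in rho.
Multiplicities: chi_1: 0, chi_2: 1, chi_3: 0, chi_4: 1, chi_5: 0, chi_6: 2, chi_7: 1, chi_8: 2.

Solution. Use <chi_rho, chi> = (1/|G|) sum_C |C| * chi_rho(C) * conj(chi(C)) with |G| = 20 for each irreducible chi in the table:
  <chi_rho, chi_1> = (1/20)[1*(12)*conj(1) + 1*(6)*conj(1) + 2*(-3/2 - sqrt(5)/2)*conj(1) + 2*(-sqrt(5)/2 - 1/2)*conj(1) + 2*(-3/2 + sqrt(5)/2)*conj(1) + 2*(-1/2 + sqrt(5)/2)*conj(1) + 5*(-2)*conj(1) + 5*(0)*conj(1)]
      = (1/20)[(12) + (6) + (-3 - sqrt(5)) + (-sqrt(5) - 1) + (-3 + sqrt(5)) + (-1 + sqrt(5)) + (-10) + (0)] = 0/20 = 0
  <chi_rho, chi_2> = (1/20)[1*(12)*conj(1) + 1*(6)*conj(1) + 2*(-3/2 - sqrt(5)/2)*conj(1) + 2*(-sqrt(5)/2 - 1/2)*conj(1) + 2*(-3/2 + sqrt(5)/2)*conj(1) + 2*(-1/2 + sqrt(5)/2)*conj(1) + 5*(-2)*conj(-1) + 5*(0)*conj(-1)]
      = (1/20)[(12) + (6) + (-3 - sqrt(5)) + (-sqrt(5) - 1) + (-3 + sqrt(5)) + (-1 + sqrt(5)) + (10) + (0)] = 20/20 = 1
  <chi_rho, chi_3> = (1/20)[1*(12)*conj(1) + 1*(6)*conj(-1) + 2*(-3/2 - sqrt(5)/2)*conj(-1) + 2*(-sqrt(5)/2 - 1/2)*conj(1) + 2*(-3/2 + sqrt(5)/2)*conj(-1) + 2*(-1/2 + sqrt(5)/2)*conj(1) + 5*(-2)*conj(1) + 5*(0)*conj(-1)]
      = (1/20)[(12) + (-6) + (sqrt(5) + 3) + (-sqrt(5) - 1) + (3 - sqrt(5)) + (-1 + sqrt(5)) + (-10) + (0)] = 0/20 = 0
  <chi_rho, chi_4> = (1/20)[1*(12)*conj(1) + 1*(6)*conj(-1) + 2*(-3/2 - sqrt(5)/2)*conj(-1) + 2*(-sqrt(5)/2 - 1/2)*conj(1) + 2*(-3/2 + sqrt(5)/2)*conj(-1) + 2*(-1/2 + sqrt(5)/2)*conj(1) + 5*(-2)*conj(-1) + 5*(0)*conj(1)]
      = (1/20)[(12) + (-6) + (sqrt(5) + 3) + (-sqrt(5) - 1) + (3 - sqrt(5)) + (-1 + sqrt(5)) + (10) + (0)] = 20/20 = 1
  <chi_rho, chi_5> = (1/20)[1*(12)*conj(2) + 1*(6)*conj(-2) + 2*(-3/2 - sqrt(5)/2)*conj(1/2 + sqrt(5)/2) + 2*(-sqrt(5)/2 - 1/2)*conj(-1/2 + sqrt(5)/2) + 2*(-3/2 + sqrt(5)/2)*conj(1/2 - sqrt(5)/2) + 2*(-1/2 + sqrt(5)/2)*conj(-sqrt(5)/2 - 1/2) + 5*(-2)*conj(0) + 5*(0)*conj(0)]
      = (1/20)[(24) + (-12) + (-2*sqrt(5) - 4) + (-2) + (-4 + 2*sqrt(5)) + (-2) + (0) + (0)] = 0/20 = 0
  <chi_rho, chi_6> = (1/20)[1*(12)*conj(2) + 1*(6)*conj(2) + 2*(-3/2 - sqrt(5)/2)*conj(-1/2 + sqrt(5)/2) + 2*(-sqrt(5)/2 - 1/2)*conj(-sqrt(5)/2 - 1/2) + 2*(-3/2 + sqrt(5)/2)*conj(-sqrt(5)/2 - 1/2) + 2*(-1/2 + sqrt(5)/2)*conj(-1/2 + sqrt(5)/2) + 5*(-2)*conj(0) + 5*(0)*conj(0)]
      = (1/20)[(24) + (12) + (-sqrt(5) - 1) + (sqrt(5) + 3) + (-1 + sqrt(5)) + (3 - sqrt(5)) + (0) + (0)] = 40/20 = 2
  <chi_rho, chi_7> = (1/20)[1*(12)*conj(2) + 1*(6)*conj(-2) + 2*(-3/2 - sqrt(5)/2)*conj(1/2 - sqrt(5)/2) + 2*(-sqrt(5)/2 - 1/2)*conj(-sqrt(5)/2 - 1/2) + 2*(-3/2 + sqrt(5)/2)*conj(1/2 + sqrt(5)/2) + 2*(-1/2 + sqrt(5)/2)*conj(-1/2 + sqrt(5)/2) + 5*(-2)*conj(0) + 5*(0)*conj(0)]
      = (1/20)[(24) + (-12) + (1 + sqrt(5)) + (sqrt(5) + 3) + (1 - sqrt(5)) + (3 - sqrt(5)) + (0) + (0)] = 20/20 = 1
  <chi_rho, chi_8> = (1/20)[1*(12)*conj(2) + 1*(6)*conj(2) + 2*(-3/2 - sqrt(5)/2)*conj(-sqrt(5)/2 - 1/2) + 2*(-sqrt(5)/2 - 1/2)*conj(-1/2 + sqrt(5)/2) + 2*(-3/2 + sqrt(5)/2)*conj(-1/2 + sqrt(5)/2) + 2*(-1/2 + sqrt(5)/2)*conj(-sqrt(5)/2 - 1/2) + 5*(-2)*conj(0) + 5*(0)*conj(0)]
      = (1/20)[(24) + (12) + (4 + 2*sqrt(5)) + (-2) + (4 - 2*sqrt(5)) + (-2) + (0) + (0)] = 40/20 = 2
Dimension check: dim(rho) = sum (mult * dim) = 0*1 + 1*1 + 0*1 + 1*1 + 0*2 + 2*2 + 1*2 + 2*2 = 12 = chi_rho(e) = 12.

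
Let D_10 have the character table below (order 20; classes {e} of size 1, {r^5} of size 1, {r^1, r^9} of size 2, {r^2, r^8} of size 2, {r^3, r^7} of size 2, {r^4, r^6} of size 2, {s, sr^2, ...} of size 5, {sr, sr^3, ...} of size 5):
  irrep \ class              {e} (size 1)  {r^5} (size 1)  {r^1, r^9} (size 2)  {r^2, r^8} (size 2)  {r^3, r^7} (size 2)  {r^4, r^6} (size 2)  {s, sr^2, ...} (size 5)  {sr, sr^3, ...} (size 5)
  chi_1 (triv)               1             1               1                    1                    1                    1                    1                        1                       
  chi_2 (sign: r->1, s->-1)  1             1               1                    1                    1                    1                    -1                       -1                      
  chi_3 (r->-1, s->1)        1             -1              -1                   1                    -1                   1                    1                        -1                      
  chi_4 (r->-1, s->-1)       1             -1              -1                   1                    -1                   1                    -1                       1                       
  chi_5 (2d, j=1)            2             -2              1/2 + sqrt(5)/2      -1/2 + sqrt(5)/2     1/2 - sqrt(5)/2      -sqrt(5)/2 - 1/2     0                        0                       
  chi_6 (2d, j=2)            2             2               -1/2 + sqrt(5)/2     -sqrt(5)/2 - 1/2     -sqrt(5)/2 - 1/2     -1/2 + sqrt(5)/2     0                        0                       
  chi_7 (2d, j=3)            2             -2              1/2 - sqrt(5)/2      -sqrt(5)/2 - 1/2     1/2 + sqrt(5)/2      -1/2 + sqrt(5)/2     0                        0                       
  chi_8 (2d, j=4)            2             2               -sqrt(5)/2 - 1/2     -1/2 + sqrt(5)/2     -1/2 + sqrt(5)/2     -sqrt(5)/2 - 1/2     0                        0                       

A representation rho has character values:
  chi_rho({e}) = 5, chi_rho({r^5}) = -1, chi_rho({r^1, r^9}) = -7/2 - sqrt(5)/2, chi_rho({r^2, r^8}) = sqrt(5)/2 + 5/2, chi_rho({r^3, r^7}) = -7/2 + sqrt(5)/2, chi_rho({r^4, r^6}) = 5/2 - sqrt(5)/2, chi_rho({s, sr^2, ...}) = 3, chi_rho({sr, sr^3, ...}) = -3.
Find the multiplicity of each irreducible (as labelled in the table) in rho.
Multiplicities: chi_1: 0, chi_2: 0, chi_3: 3, chi_4: 0, chi_5: 0, chi_6: 0, chi_7: 0, chi_8: 1.

Argument: Use <chi_rho, chi> = (1/|G|) sum_C |C| * chi_rho(C) * conj(chi(C)) with |G| = 20 for each irreducible chi in the table:
  <chi_rho, chi_1> = (1/20)[1*(5)*conj(1) + 1*(-1)*conj(1) + 2*(-7/2 - sqrt(5)/2)*conj(1) + 2*(sqrt(5)/2 + 5/2)*conj(1) + 2*(-7/2 + sqrt(5)/2)*conj(1) + 2*(5/2 - sqrt(5)/2)*conj(1) + 5*(3)*conj(1) + 5*(-3)*conj(1)]
      = (1/20)[(5) + (-1) + (-7 - sqrt(5)) + (sqrt(5) + 5) + (-7 + sqrt(5)) + (5 - sqrt(5)) + (15) + (-15)] = 0/20 = 0
  <chi_rho, chi_2> = (1/20)[1*(5)*conj(1) + 1*(-1)*conj(1) + 2*(-7/2 - sqrt(5)/2)*conj(1) + 2*(sqrt(5)/2 + 5/2)*conj(1) + 2*(-7/2 + sqrt(5)/2)*conj(1) + 2*(5/2 - sqrt(5)/2)*conj(1) + 5*(3)*conj(-1) + 5*(-3)*conj(-1)]
      = (1/20)[(5) + (-1) + (-7 - sqrt(5)) + (sqrt(5) + 5) + (-7 + sqrt(5)) + (5 - sqrt(5)) + (-15) + (15)] = 0/20 = 0
  <chi_rho, chi_3> = (1/20)[1*(5)*conj(1) + 1*(-1)*conj(-1) + 2*(-7/2 - sqrt(5)/2)*conj(-1) + 2*(sqrt(5)/2 + 5/2)*conj(1) + 2*(-7/2 + sqrt(5)/2)*conj(-1) + 2*(5/2 - sqrt(5)/2)*conj(1) + 5*(3)*conj(1) + 5*(-3)*conj(-1)]
      = (1/20)[(5) + (1) + (sqrt(5) + 7) + (sqrt(5) + 5) + (7 - sqrt(5)) + (5 - sqrt(5)) + (15) + (15)] = 60/20 = 3
  <chi_rho, chi_4> = (1/20)[1*(5)*conj(1) + 1*(-1)*conj(-1) + 2*(-7/2 - sqrt(5)/2)*conj(-1) + 2*(sqrt(5)/2 + 5/2)*conj(1) + 2*(-7/2 + sqrt(5)/2)*conj(-1) + 2*(5/2 - sqrt(5)/2)*conj(1) + 5*(3)*conj(-1) + 5*(-3)*conj(1)]
      = (1/20)[(5) + (1) + (sqrt(5) + 7) + (sqrt(5) + 5) + (7 - sqrt(5)) + (5 - sqrt(5)) + (-15) + (-15)] = 0/20 = 0
  <chi_rho, chi_5> = (1/20)[1*(5)*conj(2) + 1*(-1)*conj(-2) + 2*(-7/2 - sqrt(5)/2)*conj(1/2 + sqrt(5)/2) + 2*(sqrt(5)/2 + 5/2)*conj(-1/2 + sqrt(5)/2) + 2*(-7/2 + sqrt(5)/2)*conj(1/2 - sqrt(5)/2) + 2*(5/2 - sqrt(5)/2)*conj(-sqrt(5)/2 - 1/2) + 5*(3)*conj(0) + 5*(-3)*conj(0)]
      = (1/20)[(10) + (2) + (-4*sqrt(5) - 6) + (2*sqrt(5)) + (-6 + 4*sqrt(5)) + (-2*sqrt(5)) + (0) + (0)] = 0/20 = 0
  <chi_rho, chi_6> = (1/20)[1*(5)*conj(2) + 1*(-1)*conj(2) + 2*(-7/2 - sqrt(5)/2)*conj(-1/2 + sqrt(5)/2) + 2*(sqrt(5)/2 + 5/2)*conj(-sqrt(5)/2 - 1/2) + 2*(-7/2 + sqrt(5)/2)*conj(-sqrt(5)/2 - 1/2) + 2*(5/2 - sqrt(5)/2)*conj(-1/2 + sqrt(5)/2) + 5*(3)*conj(0) + 5*(-3)*conj(0)]
      = (1/20)[(10) + (-2) + (1 - 3*sqrt(5)) + (-3*sqrt(5) - 5) + (1 + 3*sqrt(5)) + (-5 + 3*sqrt(5)) + (0) + (0)] = 0/20 = 0
  <chi_rho, chi_7> = (1/20)[1*(5)*conj(2) + 1*(-1)*conj(-2) + 2*(-7/2 - sqrt(5)/2)*conj(1/2 - sqrt(5)/2) + 2*(sqrt(5)/2 + 5/2)*conj(-sqrt(5)/2 - 1/2) + 2*(-7/2 + sqrt(5)/2)*conj(1/2 + sqrt(5)/2) + 2*(5/2 - sqrt(5)/2)*conj(-1/2 + sqrt(5)/2) + 5*(3)*conj(0) + 5*(-3)*conj(0)]
      = (1/20)[(10) + (2) + (-1 + 3*sqrt(5)) + (-3*sqrt(5) - 5) + (-3*sqrt(5) - 1) + (-5 + 3*sqrt(5)) + (0) + (0)] = 0/20 = 0
  <chi_rho, chi_8> = (1/20)[1*(5)*conj(2) + 1*(-1)*conj(2) + 2*(-7/2 - sqrt(5)/2)*conj(-sqrt(5)/2 - 1/2) + 2*(sqrt(5)/2 + 5/2)*conj(-1/2 + sqrt(5)/2) + 2*(-7/2 + sqrt(5)/2)*conj(-1/2 + sqrt(5)/2) + 2*(5/2 - sqrt(5)/2)*conj(-sqrt(5)/2 - 1/2) + 5*(3)*conj(0) + 5*(-3)*conj(0)]
      = (1/20)[(10) + (-2) + (6 + 4*sqrt(5)) + (2*sqrt(5)) + (6 - 4*sqrt(5)) + (-2*sqrt(5)) + (0) + (0)] = 20/20 = 1
Dimension check: dim(rho) = sum (mult * dim) = 0*1 + 0*1 + 3*1 + 0*1 + 0*2 + 0*2 + 0*2 + 1*2 = 5 = chi_rho(e) = 5.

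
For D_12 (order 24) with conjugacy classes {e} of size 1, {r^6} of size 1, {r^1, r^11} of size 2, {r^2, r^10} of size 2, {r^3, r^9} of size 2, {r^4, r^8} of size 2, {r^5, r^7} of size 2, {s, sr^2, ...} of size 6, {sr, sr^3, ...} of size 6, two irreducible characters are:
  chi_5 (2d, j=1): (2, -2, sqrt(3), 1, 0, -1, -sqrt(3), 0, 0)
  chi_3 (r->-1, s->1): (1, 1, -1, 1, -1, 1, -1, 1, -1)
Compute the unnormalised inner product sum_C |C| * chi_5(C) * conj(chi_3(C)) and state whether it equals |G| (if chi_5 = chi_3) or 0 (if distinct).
Sum = 0; so <chi_5, chi_3> = 0 (distinct irreducibles are orthogonal).

Reasoning: Compute term by term over conjugacy classes (|C| * chi_5(C) * conj(chi_3(C))):
  1*(2)*conj(1) + 1*(-2)*conj(1) + 2*(sqrt(3))*conj(-1) + 2*(1)*conj(1) + 2*(0)*conj(-1) + 2*(-1)*conj(1) + 2*(-sqrt(3))*conj(-1) + 6*(0)*conj(1) + 6*(0)*conj(-1)
  = (2) + (-2) + (-2*sqrt(3)) + (2) + (0) + (-2) + (2*sqrt(3)) + (0) + (0)
  = 0.
Dividing by |G| = 24 gives 0/24 = 0, matching the row-orthogonality relation <chi_5, chi_3> = [chi_5 = chi_3].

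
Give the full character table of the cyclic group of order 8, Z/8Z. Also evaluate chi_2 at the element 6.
Character table of Z/8Z (irreps indexed chi_0,...,chi_7 with chi_k(m) = zeta_8^(k*m), zeta_8 = exp(2*pi*i/8)):
  irrep \ class  {0} (size 1)  {1} (size 1)    {2} (size 1)  {3} (size 1)    {4} (size 1)  {5} (size 1)    {6} (size 1)  {7} (size 1)  
  chi_0          1             1               1             1               1             1               1             1             
  chi_1          1             exp(I*pi/4)     I             exp(3*I*pi/4)   -1            exp(-3*I*pi/4)  -I            exp(-I*pi/4)  
  chi_2          1             I               -1            -I              1             I               -1            -I            
  chi_3          1             exp(3*I*pi/4)   -I            exp(I*pi/4)     -1            exp(-I*pi/4)    I             exp(-3*I*pi/4)
  chi_4          1             -1              1             -1              1             -1              1             -1            
  chi_5          1             exp(-3*I*pi/4)  I             exp(-I*pi/4)    -1            exp(I*pi/4)     -I            exp(3*I*pi/4) 
  chi_6          1             -I              -1            I               1             -I              -1            I             
  chi_7          1             exp(-I*pi/4)    -I            exp(-3*I*pi/4)  -1            exp(3*I*pi/4)   I             exp(I*pi/4)   

Spot check: chi_2(6) = zeta_8^(2*6) = zeta_8^12 = -1.

Solution. Z/8Z is abelian, so all 8 irreducible complex representations are 1-dimensional. They are given by chi_k(m) = zeta_8^(k*m) for k = 0,...,7. Row orthogonality: sum_m chi_k(m) conj(chi_l(m)) = 8 * [k = l].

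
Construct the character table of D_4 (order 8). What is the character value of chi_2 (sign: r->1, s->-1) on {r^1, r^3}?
Conjugacy classes: {e} of size 1, {r^2} of size 1, {r^1, r^3} of size 2, {s, sr^2, ...} of size 2, {sr, sr^3, ...} of size 2.
Character table:
  irrep \ class              {e} (size 1)  {r^2} (size 1)  {r^1, r^3} (size 2)  {s, sr^2, ...} (size 2)  {sr, sr^3, ...} (size 2)
  chi_1 (triv)               1             1               1                    1                        1                       
  chi_2 (sign: r->1, s->-1)  1             1               1                    -1                       -1                      
  chi_3 (r->-1, s->1)        1             1               -1                   1                        -1                      
  chi_4 (r->-1, s->-1)       1             1               -1                   -1                       1                       
  chi_5 (2d, j=1)            2             -2              0                    0                        0                       

Spot check: chi_2 (sign: r->1, s->-1) on {r^1, r^3} = 1.

Proof sketch: D_4 has order 2*4 = 8 with 5 conjugacy classes, hence 5 irreducibles. Sum of squared dims 1 + 1 + 1 + 1 + 4 = 8 = |G|. Linear characters come from the abelianisation; the 2-dimensional irreps have character r^k -> 2*cos(2*pi*j*k/4), reflections -> 0.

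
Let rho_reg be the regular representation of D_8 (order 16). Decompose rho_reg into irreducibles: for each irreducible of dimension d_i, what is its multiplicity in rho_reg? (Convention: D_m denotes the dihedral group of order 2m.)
Each irreducible V_i of dimension d_i appears with multiplicity d_i, i.e. rho_reg = (direct sum over all irreducibles V_i) d_i V_i. The irreducible dimensions for D_8 are 1, 1, 1, 1, 2, 2, 2: 4 irreducibles of dimension 1, each with multiplicity 1; 3 irreducibles of dimension 2, each with multiplicity 2. Total dimension 4*1*1 + 3*2*2 = 16 = |G|.

Derivation: General theorem: in the regular representation of a finite group G, each irreducible appears with multiplicity equal to its dimension. Check: dim(rho_reg) = sum d_i^2 = 1 + 1 + 1 + 1 + 4 + 4 + 4 = 16 = |G|.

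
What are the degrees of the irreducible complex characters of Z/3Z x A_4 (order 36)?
Dimensions: 1, 1, 1, 1, 1, 1, 1, 1, 1, 3, 3, 3

Justification: There are 12 irreducibles (= number of conjugacy classes). Their dimensions d_i satisfy sum d_i^2 = |G| = 36: 1 + 1 + 1 + 1 + 1 + 1 + 1 + 1 + 1 + 9 + 9 + 9 = 36. (For the product with Z/3Z: each of the 3 1-dim characters of Z/3Z tensors with each irrep of A_4, giving 3 copies of each A_4-dimension.)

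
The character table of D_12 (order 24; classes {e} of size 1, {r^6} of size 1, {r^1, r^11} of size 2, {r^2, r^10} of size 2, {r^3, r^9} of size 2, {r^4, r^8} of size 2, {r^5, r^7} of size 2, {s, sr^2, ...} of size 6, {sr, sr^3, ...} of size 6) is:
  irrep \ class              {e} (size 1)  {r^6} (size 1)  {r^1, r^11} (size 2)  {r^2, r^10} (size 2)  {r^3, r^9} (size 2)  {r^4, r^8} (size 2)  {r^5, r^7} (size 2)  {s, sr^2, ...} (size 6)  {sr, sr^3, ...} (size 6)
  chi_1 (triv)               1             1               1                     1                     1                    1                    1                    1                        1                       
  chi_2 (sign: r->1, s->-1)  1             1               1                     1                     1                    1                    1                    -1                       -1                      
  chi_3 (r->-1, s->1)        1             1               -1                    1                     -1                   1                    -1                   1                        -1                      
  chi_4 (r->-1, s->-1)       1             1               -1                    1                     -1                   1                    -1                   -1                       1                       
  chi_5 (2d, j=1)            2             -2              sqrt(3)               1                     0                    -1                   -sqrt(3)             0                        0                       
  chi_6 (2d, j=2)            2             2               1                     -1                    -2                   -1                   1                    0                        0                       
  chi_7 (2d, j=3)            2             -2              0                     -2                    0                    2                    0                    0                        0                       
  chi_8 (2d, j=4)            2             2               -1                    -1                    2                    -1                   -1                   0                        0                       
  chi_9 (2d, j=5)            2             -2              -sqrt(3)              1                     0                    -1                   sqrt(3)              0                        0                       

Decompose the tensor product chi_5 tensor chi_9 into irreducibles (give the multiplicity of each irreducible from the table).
chi_5 tensor chi_9 = chi_3 + chi_4 + chi_8 (all other irreducibles have multiplicity 0).

Reasoning: The character of a tensor product is the pointwise product (chi_5 * chi_9)(C) = chi_5(C) * chi_9(C):
  {e}: (2)*(2), {r^6}: (-2)*(-2), {r^1, r^11}: (sqrt(3))*(-sqrt(3)), {r^2, r^10}: (1)*(1), {r^3, r^9}: (0)*(0), {r^4, r^8}: (-1)*(-1), {r^5, r^7}: (-sqrt(3))*(sqrt(3)), {s, sr^2, ...}: (0)*(0), {sr, sr^3, ...}: (0)*(0)
so (chi_5 * chi_9) takes values
  {e} -> 4, {r^6} -> 4, {r^1, r^11} -> -3, {r^2, r^10} -> 1, {r^3, r^9} -> 0, {r^4, r^8} -> 1, {r^5, r^7} -> -3, {s, sr^2, ...} -> 0, {sr, sr^3, ...} -> 0.
Now take the inner product of this character with each irreducible chi from the table, <chi_5*chi_9, chi> = (1/24) sum_C |C| (chi_5*chi_9)(C) conj(chi(C)):
  <chi_5*chi_9, chi_1> = (1/24)[1*(4)*conj(1) + 1*(4)*conj(1) + 2*(-3)*conj(1) + 2*(1)*conj(1) + 2*(0)*conj(1) + 2*(1)*conj(1) + 2*(-3)*conj(1) + 6*(0)*conj(1) + 6*(0)*conj(1)]
      = (1/24)[(4) + (4) + (-6) + (2) + (0) + (2) + (-6) + (0) + (0)] = 0/24 = 0
  <chi_5*chi_9, chi_2> = (1/24)[1*(4)*conj(1) + 1*(4)*conj(1) + 2*(-3)*conj(1) + 2*(1)*conj(1) + 2*(0)*conj(1) + 2*(1)*conj(1) + 2*(-3)*conj(1) + 6*(0)*conj(-1) + 6*(0)*conj(-1)]
      = (1/24)[(4) + (4) + (-6) + (2) + (0) + (2) + (-6) + (0) + (0)] = 0/24 = 0
  <chi_5*chi_9, chi_3> = (1/24)[1*(4)*conj(1) + 1*(4)*conj(1) + 2*(-3)*conj(-1) + 2*(1)*conj(1) + 2*(0)*conj(-1) + 2*(1)*conj(1) + 2*(-3)*conj(-1) + 6*(0)*conj(1) + 6*(0)*conj(-1)]
      = (1/24)[(4) + (4) + (6) + (2) + (0) + (2) + (6) + (0) + (0)] = 24/24 = 1
  <chi_5*chi_9, chi_4> = (1/24)[1*(4)*conj(1) + 1*(4)*conj(1) + 2*(-3)*conj(-1) + 2*(1)*conj(1) + 2*(0)*conj(-1) + 2*(1)*conj(1) + 2*(-3)*conj(-1) + 6*(0)*conj(-1) + 6*(0)*conj(1)]
      = (1/24)[(4) + (4) + (6) + (2) + (0) + (2) + (6) + (0) + (0)] = 24/24 = 1
  <chi_5*chi_9, chi_5> = (1/24)[1*(4)*conj(2) + 1*(4)*conj(-2) + 2*(-3)*conj(sqrt(3)) + 2*(1)*conj(1) + 2*(0)*conj(0) + 2*(1)*conj(-1) + 2*(-3)*conj(-sqrt(3)) + 6*(0)*conj(0) + 6*(0)*conj(0)]
      = (1/24)[(8) + (-8) + (-6*sqrt(3)) + (2) + (0) + (-2) + (6*sqrt(3)) + (0) + (0)] = 0/24 = 0
  <chi_5*chi_9, chi_6> = (1/24)[1*(4)*conj(2) + 1*(4)*conj(2) + 2*(-3)*conj(1) + 2*(1)*conj(-1) + 2*(0)*conj(-2) + 2*(1)*conj(-1) + 2*(-3)*conj(1) + 6*(0)*conj(0) + 6*(0)*conj(0)]
      = (1/24)[(8) + (8) + (-6) + (-2) + (0) + (-2) + (-6) + (0) + (0)] = 0/24 = 0
  <chi_5*chi_9, chi_7> = (1/24)[1*(4)*conj(2) + 1*(4)*conj(-2) + 2*(-3)*conj(0) + 2*(1)*conj(-2) + 2*(0)*conj(0) + 2*(1)*conj(2) + 2*(-3)*conj(0) + 6*(0)*conj(0) + 6*(0)*conj(0)]
      = (1/24)[(8) + (-8) + (0) + (-4) + (0) + (4) + (0) + (0) + (0)] = 0/24 = 0
  <chi_5*chi_9, chi_8> = (1/24)[1*(4)*conj(2) + 1*(4)*conj(2) + 2*(-3)*conj(-1) + 2*(1)*conj(-1) + 2*(0)*conj(2) + 2*(1)*conj(-1) + 2*(-3)*conj(-1) + 6*(0)*conj(0) + 6*(0)*conj(0)]
      = (1/24)[(8) + (8) + (6) + (-2) + (0) + (-2) + (6) + (0) + (0)] = 24/24 = 1
  <chi_5*chi_9, chi_9> = (1/24)[1*(4)*conj(2) + 1*(4)*conj(-2) + 2*(-3)*conj(-sqrt(3)) + 2*(1)*conj(1) + 2*(0)*conj(0) + 2*(1)*conj(-1) + 2*(-3)*conj(sqrt(3)) + 6*(0)*conj(0) + 6*(0)*conj(0)]
      = (1/24)[(8) + (-8) + (6*sqrt(3)) + (2) + (0) + (-2) + (-6*sqrt(3)) + (0) + (0)] = 0/24 = 0
Hence the multiplicities are chi_3: 1, chi_4: 1, chi_8: 1. Dimension check: dim(chi_5)*dim(chi_9) = 2*2 = 4 and sum (mult * dim) = 1*1 + 1*1 + 1*2 = 4.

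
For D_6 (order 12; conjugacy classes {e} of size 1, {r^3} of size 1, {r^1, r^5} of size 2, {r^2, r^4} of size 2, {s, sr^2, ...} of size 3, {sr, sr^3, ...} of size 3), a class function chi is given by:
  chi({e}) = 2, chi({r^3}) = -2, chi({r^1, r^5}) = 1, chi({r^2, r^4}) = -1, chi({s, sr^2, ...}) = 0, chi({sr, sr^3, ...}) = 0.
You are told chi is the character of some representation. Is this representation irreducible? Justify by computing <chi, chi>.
Irreducible: <chi, chi> = 1.

Solution. <chi, chi> = (1/|G|) sum_C |C| * |chi(C)|^2 = (1/12)[1*|2|^2 + 1*|-2|^2 + 2*|1|^2 + 2*|-1|^2 + 3*|0|^2 + 3*|0|^2]
  = (1/12)[(4) + (4) + (2) + (2) + (0) + (0)] = 12/12 = 1.
A character is irreducible iff <chi, chi> = 1, so this representation is irreducible.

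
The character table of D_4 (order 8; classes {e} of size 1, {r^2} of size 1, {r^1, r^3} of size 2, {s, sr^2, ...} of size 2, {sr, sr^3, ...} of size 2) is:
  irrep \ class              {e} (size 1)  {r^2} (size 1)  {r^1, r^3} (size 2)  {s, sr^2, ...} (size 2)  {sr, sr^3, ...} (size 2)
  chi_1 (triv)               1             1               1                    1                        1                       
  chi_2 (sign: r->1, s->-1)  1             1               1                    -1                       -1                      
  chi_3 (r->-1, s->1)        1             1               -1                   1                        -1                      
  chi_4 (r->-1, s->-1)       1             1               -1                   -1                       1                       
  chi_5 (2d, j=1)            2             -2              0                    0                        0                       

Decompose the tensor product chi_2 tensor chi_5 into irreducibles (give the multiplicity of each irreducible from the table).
chi_2 tensor chi_5 = chi_5 (all other irreducibles have multiplicity 0).

Explanation: The character of a tensor product is the pointwise product (chi_2 * chi_5)(C) = chi_2(C) * chi_5(C):
  {e}: (1)*(2), {r^2}: (1)*(-2), {r^1, r^3}: (1)*(0), {s, sr^2, ...}: (-1)*(0), {sr, sr^3, ...}: (-1)*(0)
so (chi_2 * chi_5) takes values
  {e} -> 2, {r^2} -> -2, {r^1, r^3} -> 0, {s, sr^2, ...} -> 0, {sr, sr^3, ...} -> 0.
Now take the inner product of this character with each irreducible chi from the table, <chi_2*chi_5, chi> = (1/8) sum_C |C| (chi_2*chi_5)(C) conj(chi(C)):
  <chi_2*chi_5, chi_1> = (1/8)[1*(2)*conj(1) + 1*(-2)*conj(1) + 2*(0)*conj(1) + 2*(0)*conj(1) + 2*(0)*conj(1)]
      = (1/8)[(2) + (-2) + (0) + (0) + (0)] = 0/8 = 0
  <chi_2*chi_5, chi_2> = (1/8)[1*(2)*conj(1) + 1*(-2)*conj(1) + 2*(0)*conj(1) + 2*(0)*conj(-1) + 2*(0)*conj(-1)]
      = (1/8)[(2) + (-2) + (0) + (0) + (0)] = 0/8 = 0
  <chi_2*chi_5, chi_3> = (1/8)[1*(2)*conj(1) + 1*(-2)*conj(1) + 2*(0)*conj(-1) + 2*(0)*conj(1) + 2*(0)*conj(-1)]
      = (1/8)[(2) + (-2) + (0) + (0) + (0)] = 0/8 = 0
  <chi_2*chi_5, chi_4> = (1/8)[1*(2)*conj(1) + 1*(-2)*conj(1) + 2*(0)*conj(-1) + 2*(0)*conj(-1) + 2*(0)*conj(1)]
      = (1/8)[(2) + (-2) + (0) + (0) + (0)] = 0/8 = 0
  <chi_2*chi_5, chi_5> = (1/8)[1*(2)*conj(2) + 1*(-2)*conj(-2) + 2*(0)*conj(0) + 2*(0)*conj(0) + 2*(0)*conj(0)]
      = (1/8)[(4) + (4) + (0) + (0) + (0)] = 8/8 = 1
Hence the multiplicities are chi_5: 1. Dimension check: dim(chi_2)*dim(chi_5) = 1*2 = 2 and sum (mult * dim) = 1*2 = 2.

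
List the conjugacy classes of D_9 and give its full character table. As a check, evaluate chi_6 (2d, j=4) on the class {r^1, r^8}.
Conjugacy classes: {e} of size 1, {r^1, r^8} of size 2, {r^2, r^7} of size 2, {r^3, r^6} of size 2, {r^4, r^5} of size 2, {s, sr, ..., sr^8} of size 9.
Character table:
  irrep \ class              {e} (size 1)  {r^1, r^8} (size 2)  {r^2, r^7} (size 2)  {r^3, r^6} (size 2)  {r^4, r^5} (size 2)  {s, sr, ..., sr^8} (size 9)
  chi_1 (triv)               1             1                    1                    1                    1                    1                          
  chi_2 (sign: r->1, s->-1)  1             1                    1                    1                    1                    -1                         
  chi_3 (2d, j=1)            2             2*cos(2*pi/9)        2*cos(4*pi/9)        -1                   -2*cos(pi/9)         0                          
  chi_4 (2d, j=2)            2             2*cos(4*pi/9)        -2*cos(pi/9)         -1                   2*cos(2*pi/9)        0                          
  chi_5 (2d, j=3)            2             -1                   -1                   2                    -1                   0                          
  chi_6 (2d, j=4)            2             -2*cos(pi/9)         2*cos(2*pi/9)        -1                   2*cos(4*pi/9)        0                          

Spot check: chi_6 (2d, j=4) on {r^1, r^8} = -2*cos(pi/9).

Working: D_9 has order 2*9 = 18 with 6 conjugacy classes, hence 6 irreducibles. Sum of squared dims 1 + 1 + 4 + 4 + 4 + 4 = 18 = |G|. Linear characters come from the abelianisation; the 2-dimensional irreps have character r^k -> 2*cos(2*pi*j*k/9), reflections -> 0.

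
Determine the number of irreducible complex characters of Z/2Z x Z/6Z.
12

Derivation: The number of irreducible complex representations of a finite group equals its number of conjugacy classes. Z/2Z x Z/6Z is abelian of order 12, so every element is its own conjugacy class: 12 classes, so Z/2Z x Z/6Z (order 12) has exactly 12 irreducible complex representations.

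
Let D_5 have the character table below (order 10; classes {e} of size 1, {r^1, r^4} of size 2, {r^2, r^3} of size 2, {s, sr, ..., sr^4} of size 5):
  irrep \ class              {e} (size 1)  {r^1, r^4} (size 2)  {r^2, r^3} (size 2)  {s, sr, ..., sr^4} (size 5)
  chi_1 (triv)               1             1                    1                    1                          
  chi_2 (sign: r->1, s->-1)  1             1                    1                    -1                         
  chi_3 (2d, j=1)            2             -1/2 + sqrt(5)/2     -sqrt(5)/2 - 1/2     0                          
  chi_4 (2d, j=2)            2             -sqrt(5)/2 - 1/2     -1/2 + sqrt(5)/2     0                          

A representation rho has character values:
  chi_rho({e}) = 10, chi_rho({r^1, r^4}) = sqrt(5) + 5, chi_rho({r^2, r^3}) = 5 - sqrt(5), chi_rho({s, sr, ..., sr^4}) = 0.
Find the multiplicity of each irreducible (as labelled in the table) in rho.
Multiplicities: chi_1: 3, chi_2: 3, chi_3: 2, chi_4: 0.

Use <chi_rho, chi> = (1/|G|) sum_C |C| * chi_rho(C) * conj(chi(C)) with |G| = 10 for each irreducible chi in the table:
  <chi_rho, chi_1> = (1/10)[1*(10)*conj(1) + 2*(sqrt(5) + 5)*conj(1) + 2*(5 - sqrt(5))*conj(1) + 5*(0)*conj(1)]
      = (1/10)[(10) + (2*sqrt(5) + 10) + (10 - 2*sqrt(5)) + (0)] = 30/10 = 3
  <chi_rho, chi_2> = (1/10)[1*(10)*conj(1) + 2*(sqrt(5) + 5)*conj(1) + 2*(5 - sqrt(5))*conj(1) + 5*(0)*conj(-1)]
      = (1/10)[(10) + (2*sqrt(5) + 10) + (10 - 2*sqrt(5)) + (0)] = 30/10 = 3
  <chi_rho, chi_3> = (1/10)[1*(10)*conj(2) + 2*(sqrt(5) + 5)*conj(-1/2 + sqrt(5)/2) + 2*(5 - sqrt(5))*conj(-sqrt(5)/2 - 1/2) + 5*(0)*conj(0)]
      = (1/10)[(20) + (4*sqrt(5)) + (-4*sqrt(5)) + (0)] = 20/10 = 2
  <chi_rho, chi_4> = (1/10)[1*(10)*conj(2) + 2*(sqrt(5) + 5)*conj(-sqrt(5)/2 - 1/2) + 2*(5 - sqrt(5))*conj(-1/2 + sqrt(5)/2) + 5*(0)*conj(0)]
      = (1/10)[(20) + (-6*sqrt(5) - 10) + (-10 + 6*sqrt(5)) + (0)] = 0/10 = 0
Dimension check: dim(rho) = sum (mult * dim) = 3*1 + 3*1 + 2*2 + 0*2 = 10 = chi_rho(e) = 10.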